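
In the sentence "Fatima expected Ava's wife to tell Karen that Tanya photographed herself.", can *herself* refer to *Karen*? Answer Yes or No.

No

*herself* is a reflexive; Principle A requires it to be bound within its binding domain — the clause headed by 'photographed'.
— Karen: object of the clause headed by 'tell'; c-commands the reflexive but lies outside its binding domain — cannot bind it (Principle A).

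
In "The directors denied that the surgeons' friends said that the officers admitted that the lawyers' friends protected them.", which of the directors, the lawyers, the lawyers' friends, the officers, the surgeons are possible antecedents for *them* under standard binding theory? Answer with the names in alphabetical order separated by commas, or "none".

*them* is a pronoun; Principle B requires it to be free in its binding domain — the clause headed by 'protected'.
— the directors: subject of the matrix clause; c-commands the pronoun but lies outside its binding domain — allowed.
— the lawyers: possessor inside the subject DP of the clause headed by 'protected'; does not c-command the pronoun — Principle B does not apply; allowed.
— the lawyers' friends: subject of the clause headed by 'protected'; c-commands the pronoun within its binding domain — blocked (Principle B).
— the officers: subject of the clause headed by 'admitted'; c-commands the pronoun but lies outside its binding domain — allowed.
— the surgeons: possessor inside the subject DP of the clause headed by 'said'; does not c-command the pronoun — Principle B does not apply; allowed.

the directors, the lawyers, the officers, the surgeons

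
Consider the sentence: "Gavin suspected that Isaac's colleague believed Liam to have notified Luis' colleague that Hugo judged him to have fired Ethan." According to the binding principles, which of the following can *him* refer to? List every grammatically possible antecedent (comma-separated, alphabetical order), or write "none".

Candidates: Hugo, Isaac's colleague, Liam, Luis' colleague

*him* is a pronoun; Principle B requires it to be free in its binding domain — the clause headed by 'judged'.
— Hugo: subject of the clause headed by 'judged'; c-commands the pronoun within its binding domain — blocked (Principle B).
— Isaac's colleague: subject of the clause headed by 'believed'; c-commands the pronoun but lies outside its binding domain — allowed.
— Liam: subject of the clause headed by 'notified'; c-commands the pronoun but lies outside its binding domain — allowed.
— Luis' colleague: object of the clause headed by 'notified'; c-commands the pronoun but lies outside its binding domain — allowed.

Isaac's colleague, Liam, Luis' colleague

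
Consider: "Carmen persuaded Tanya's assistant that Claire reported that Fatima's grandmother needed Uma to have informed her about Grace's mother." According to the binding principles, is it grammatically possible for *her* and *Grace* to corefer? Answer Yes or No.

*her* is a pronoun; Principle B requires it to be free in its binding domain — the clause headed by 'informed'.
— Grace: possessor inside the second object DP of the clause headed by 'informed'; is c-commanded by the pronoun; coreference would bind this R-expression — blocked (Principle C).

No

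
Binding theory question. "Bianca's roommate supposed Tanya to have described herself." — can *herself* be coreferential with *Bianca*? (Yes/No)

*herself* is a reflexive; Principle A requires it to be bound within its binding domain — the clause headed by 'described'.
— Bianca: possessor inside the subject DP of the matrix clause; does not c-command the reflexive — cannot bind it (Principle A).

No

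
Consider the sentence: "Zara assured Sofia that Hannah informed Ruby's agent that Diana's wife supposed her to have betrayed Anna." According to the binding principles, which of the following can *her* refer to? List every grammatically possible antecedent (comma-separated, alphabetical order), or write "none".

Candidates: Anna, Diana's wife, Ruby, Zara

*her* is a pronoun; Principle B requires it to be free in its binding domain — the clause headed by 'supposed'.
— Anna: object of the clause headed by 'betrayed'; is c-commanded by the pronoun; coreference would bind this R-expression — blocked (Principle C).
— Diana's wife: subject of the clause headed by 'supposed'; c-commands the pronoun within its binding domain — blocked (Principle B).
— Ruby: possessor inside the object DP of the clause headed by 'informed'; does not c-command the pronoun — Principle B does not apply; allowed.
— Zara: subject of the matrix clause; c-commands the pronoun but lies outside its binding domain — allowed.

Ruby, Zara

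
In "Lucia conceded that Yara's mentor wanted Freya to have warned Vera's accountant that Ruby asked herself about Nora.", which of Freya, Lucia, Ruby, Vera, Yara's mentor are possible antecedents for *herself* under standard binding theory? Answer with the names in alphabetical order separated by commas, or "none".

*herself* is a reflexive; Principle A requires it to be bound within its binding domain — the clause headed by 'asked'.
— Freya: subject of the clause headed by 'warned'; c-commands the reflexive but lies outside its binding domain — cannot bind it (Principle A).
— Lucia: subject of the matrix clause; c-commands the reflexive but lies outside its binding domain — cannot bind it (Principle A).
— Ruby: subject of the clause headed by 'asked'; c-commands the reflexive within its binding domain — allowed (Principle A).
— Vera: possessor inside the object DP of the clause headed by 'warned'; does not c-command the reflexive — cannot bind it (Principle A).
— Yara's mentor: subject of the clause headed by 'wanted'; c-commands the reflexive but lies outside its binding domain — cannot bind it (Principle A).

Ruby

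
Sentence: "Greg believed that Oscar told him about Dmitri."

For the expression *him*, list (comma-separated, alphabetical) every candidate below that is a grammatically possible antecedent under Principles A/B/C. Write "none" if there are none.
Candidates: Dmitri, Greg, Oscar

*him* is a pronoun; Principle B requires it to be free in its binding domain — the clause headed by 'told'.
— Dmitri: second object of the clause headed by 'told'; is c-commanded by the pronoun; coreference would bind this R-expression — blocked (Principle C).
— Greg: subject of the matrix clause; c-commands the pronoun but lies outside its binding domain — allowed.
— Oscar: subject of the clause headed by 'told'; c-commands the pronoun within its binding domain — blocked (Principle B).

Greg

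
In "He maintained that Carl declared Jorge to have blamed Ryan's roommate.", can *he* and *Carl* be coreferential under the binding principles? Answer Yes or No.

No

*Carl* is an R-expression; Principle C requires it to be free (not bound by any c-commanding expression).
— he: subject of the matrix clause; the pronoun c-commands the R-expression — coreference blocked (Principle C).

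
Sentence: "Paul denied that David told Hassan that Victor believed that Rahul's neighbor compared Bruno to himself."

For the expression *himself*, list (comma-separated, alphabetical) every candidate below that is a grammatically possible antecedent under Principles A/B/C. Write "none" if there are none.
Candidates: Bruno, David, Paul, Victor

*himself* is a reflexive; Principle A requires it to be bound within its binding domain — the clause headed by 'compared'.
— Bruno: object of the clause headed by 'compared'; c-commands the reflexive within its binding domain — allowed (Principle A).
— David: subject of the clause headed by 'told'; c-commands the reflexive but lies outside its binding domain — cannot bind it (Principle A).
— Paul: subject of the matrix clause; c-commands the reflexive but lies outside its binding domain — cannot bind it (Principle A).
— Victor: subject of the clause headed by 'believed'; c-commands the reflexive but lies outside its binding domain — cannot bind it (Principle A).

Bruno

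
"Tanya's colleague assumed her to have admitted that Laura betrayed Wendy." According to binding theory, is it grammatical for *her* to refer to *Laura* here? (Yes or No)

*Laura* is an R-expression; Principle C requires it to be free (not bound by any c-commanding expression).
— her: subject of the clause headed by 'admitted'; the pronoun c-commands the R-expression — coreference blocked (Principle C).

No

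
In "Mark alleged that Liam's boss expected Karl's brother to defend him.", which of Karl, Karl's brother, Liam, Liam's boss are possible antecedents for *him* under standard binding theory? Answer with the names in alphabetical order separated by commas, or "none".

*him* is a pronoun; Principle B requires it to be free in its binding domain — the clause headed by 'defend'.
— Karl: possessor inside the subject DP of the clause headed by 'defend'; does not c-command the pronoun — Principle B does not apply; allowed.
— Karl's brother: subject of the clause headed by 'defend'; c-commands the pronoun within its binding domain — blocked (Principle B).
— Liam: possessor inside the subject DP of the clause headed by 'expected'; does not c-command the pronoun — Principle B does not apply; allowed.
— Liam's boss: subject of the clause headed by 'expected'; c-commands the pronoun but lies outside its binding domain — allowed.

Karl, Liam, Liam's boss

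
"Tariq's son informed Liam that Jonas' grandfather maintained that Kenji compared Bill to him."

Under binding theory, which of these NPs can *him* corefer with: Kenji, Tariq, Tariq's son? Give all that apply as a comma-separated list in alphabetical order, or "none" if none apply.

*him* is a pronoun; Principle B requires it to be free in its binding domain — the clause headed by 'compared'.
— Kenji: subject of the clause headed by 'compared'; c-commands the pronoun within its binding domain — blocked (Principle B).
— Tariq: possessor inside the subject DP of the matrix clause; does not c-command the pronoun — Principle B does not apply; allowed.
— Tariq's son: subject of the matrix clause; c-commands the pronoun but lies outside its binding domain — allowed.

Tariq, Tariq's son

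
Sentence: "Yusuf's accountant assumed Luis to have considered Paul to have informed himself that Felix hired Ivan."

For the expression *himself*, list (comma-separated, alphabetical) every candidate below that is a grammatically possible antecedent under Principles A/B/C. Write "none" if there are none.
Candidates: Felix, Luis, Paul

Paul

*himself* is a reflexive; Principle A requires it to be bound within its binding domain — the clause headed by 'informed'.
— Felix: subject of the clause headed by 'hired'; does not c-command the reflexive — cannot bind it (Principle A).
— Luis: subject of the clause headed by 'considered'; c-commands the reflexive but lies outside its binding domain — cannot bind it (Principle A).
— Paul: subject of the clause headed by 'informed'; c-commands the reflexive within its binding domain — allowed (Principle A).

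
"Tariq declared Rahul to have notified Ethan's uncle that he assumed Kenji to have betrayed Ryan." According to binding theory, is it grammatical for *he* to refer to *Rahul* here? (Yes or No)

Yes

*Rahul* is an R-expression; Principle C requires it to be free (not bound by any c-commanding expression).
— he: subject of the clause headed by 'assumed'; the pronoun does not c-command the R-expression — coreference allowed.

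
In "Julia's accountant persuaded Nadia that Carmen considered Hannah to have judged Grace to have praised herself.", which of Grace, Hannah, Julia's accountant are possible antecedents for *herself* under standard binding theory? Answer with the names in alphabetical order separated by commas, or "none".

*herself* is a reflexive; Principle A requires it to be bound within its binding domain — the clause headed by 'praised'.
— Grace: subject of the clause headed by 'praised'; c-commands the reflexive within its binding domain — allowed (Principle A).
— Hannah: subject of the clause headed by 'judged'; c-commands the reflexive but lies outside its binding domain — cannot bind it (Principle A).
— Julia's accountant: subject of the matrix clause; c-commands the reflexive but lies outside its binding domain — cannot bind it (Principle A).

Grace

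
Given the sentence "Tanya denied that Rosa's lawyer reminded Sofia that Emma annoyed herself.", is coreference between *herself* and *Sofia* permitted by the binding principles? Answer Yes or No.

No

*herself* is a reflexive; Principle A requires it to be bound within its binding domain — the clause headed by 'annoyed'.
— Sofia: object of the clause headed by 'reminded'; c-commands the reflexive but lies outside its binding domain — cannot bind it (Principle A).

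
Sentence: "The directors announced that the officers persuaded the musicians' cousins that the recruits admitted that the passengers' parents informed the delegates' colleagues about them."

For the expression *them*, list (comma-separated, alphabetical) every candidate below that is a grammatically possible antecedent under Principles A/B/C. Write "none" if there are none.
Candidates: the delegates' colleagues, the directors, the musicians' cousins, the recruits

*them* is a pronoun; Principle B requires it to be free in its binding domain — the clause headed by 'informed'.
— the delegates' colleagues: object of the clause headed by 'informed'; c-commands the pronoun within its binding domain — blocked (Principle B).
— the directors: subject of the matrix clause; c-commands the pronoun but lies outside its binding domain — allowed.
— the musicians' cousins: object of the clause headed by 'persuaded'; c-commands the pronoun but lies outside its binding domain — allowed.
— the recruits: subject of the clause headed by 'admitted'; c-commands the pronoun but lies outside its binding domain — allowed.

the directors, the musicians' cousins, the recruits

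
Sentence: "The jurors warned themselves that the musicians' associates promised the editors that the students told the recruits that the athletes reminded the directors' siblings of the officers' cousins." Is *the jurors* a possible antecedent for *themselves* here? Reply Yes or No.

Yes

*themselves* is a reflexive; Principle A requires it to be bound within its binding domain — the matrix clause.
— the jurors: subject of the matrix clause; c-commands the reflexive within its binding domain — allowed (Principle A).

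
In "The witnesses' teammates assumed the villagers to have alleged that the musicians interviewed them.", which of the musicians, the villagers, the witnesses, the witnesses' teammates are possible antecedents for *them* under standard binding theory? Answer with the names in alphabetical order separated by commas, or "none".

the villagers, the witnesses, the witnesses' teammates

*them* is a pronoun; Principle B requires it to be free in its binding domain — the clause headed by 'interviewed'.
— the musicians: subject of the clause headed by 'interviewed'; c-commands the pronoun within its binding domain — blocked (Principle B).
— the villagers: subject of the clause headed by 'alleged'; c-commands the pronoun but lies outside its binding domain — allowed.
— the witnesses: possessor inside the subject DP of the matrix clause; does not c-command the pronoun — Principle B does not apply; allowed.
— the witnesses' teammates: subject of the matrix clause; c-commands the pronoun but lies outside its binding domain — allowed.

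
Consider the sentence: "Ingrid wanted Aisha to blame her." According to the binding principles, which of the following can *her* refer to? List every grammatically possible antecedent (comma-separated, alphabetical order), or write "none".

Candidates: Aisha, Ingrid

Ingrid

*her* is a pronoun; Principle B requires it to be free in its binding domain — the clause headed by 'blame'.
— Aisha: subject of the clause headed by 'blame'; c-commands the pronoun within its binding domain — blocked (Principle B).
— Ingrid: subject of the matrix clause; c-commands the pronoun but lies outside its binding domain — allowed.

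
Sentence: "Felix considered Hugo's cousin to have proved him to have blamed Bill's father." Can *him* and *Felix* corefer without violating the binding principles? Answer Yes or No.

Yes

*Felix* is an R-expression; Principle C requires it to be free (not bound by any c-commanding expression).
— him: subject of the clause headed by 'blamed'; the pronoun does not c-command the R-expression — coreference allowed.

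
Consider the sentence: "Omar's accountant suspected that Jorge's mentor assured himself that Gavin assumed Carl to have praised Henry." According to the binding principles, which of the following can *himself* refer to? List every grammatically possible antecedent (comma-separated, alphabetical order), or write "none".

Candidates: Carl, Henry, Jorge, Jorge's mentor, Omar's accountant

*himself* is a reflexive; Principle A requires it to be bound within its binding domain — the clause headed by 'assured'.
— Carl: subject of the clause headed by 'praised'; does not c-command the reflexive — cannot bind it (Principle A).
— Henry: object of the clause headed by 'praised'; does not c-command the reflexive — cannot bind it (Principle A).
— Jorge: possessor inside the subject DP of the clause headed by 'assured'; does not c-command the reflexive — cannot bind it (Principle A).
— Jorge's mentor: subject of the clause headed by 'assured'; c-commands the reflexive within its binding domain — allowed (Principle A).
— Omar's accountant: subject of the matrix clause; c-commands the reflexive but lies outside its binding domain — cannot bind it (Principle A).

Jorge's mentor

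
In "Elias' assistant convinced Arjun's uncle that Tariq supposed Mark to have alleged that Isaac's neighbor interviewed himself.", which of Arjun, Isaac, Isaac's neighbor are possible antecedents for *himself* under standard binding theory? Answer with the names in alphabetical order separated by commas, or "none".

Isaac's neighbor

*himself* is a reflexive; Principle A requires it to be bound within its binding domain — the clause headed by 'interviewed'.
— Arjun: possessor inside the object DP of the matrix clause; does not c-command the reflexive — cannot bind it (Principle A).
— Isaac: possessor inside the subject DP of the clause headed by 'interviewed'; does not c-command the reflexive — cannot bind it (Principle A).
— Isaac's neighbor: subject of the clause headed by 'interviewed'; c-commands the reflexive within its binding domain — allowed (Principle A).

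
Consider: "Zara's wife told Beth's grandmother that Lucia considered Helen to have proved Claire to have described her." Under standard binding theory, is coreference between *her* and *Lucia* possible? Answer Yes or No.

*Lucia* is an R-expression; Principle C requires it to be free (not bound by any c-commanding expression).
— her: object of the clause headed by 'described'; the pronoun does not c-command the R-expression — coreference allowed.

Yes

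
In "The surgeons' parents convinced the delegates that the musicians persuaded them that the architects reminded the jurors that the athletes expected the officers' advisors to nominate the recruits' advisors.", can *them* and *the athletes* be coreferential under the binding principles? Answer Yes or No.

No

*the athletes* is an R-expression; Principle C requires it to be free (not bound by any c-commanding expression).
— them: object of the clause headed by 'persuaded'; the pronoun c-commands the R-expression — coreference blocked (Principle C).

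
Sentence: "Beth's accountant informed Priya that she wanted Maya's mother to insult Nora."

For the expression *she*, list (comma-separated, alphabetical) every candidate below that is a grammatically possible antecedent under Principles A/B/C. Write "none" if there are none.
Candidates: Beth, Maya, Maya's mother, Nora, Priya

Beth, Priya

*she* is a pronoun; Principle B requires it to be free in its binding domain — the clause headed by 'wanted'.
— Beth: possessor inside the subject DP of the matrix clause; does not c-command the pronoun — Principle B does not apply; allowed.
— Maya: possessor inside the subject DP of the clause headed by 'insult'; is c-commanded by the pronoun; coreference would bind this R-expression — blocked (Principle C).
— Maya's mother: subject of the clause headed by 'insult'; is c-commanded by the pronoun; coreference would bind this R-expression — blocked (Principle C).
— Nora: object of the clause headed by 'insult'; is c-commanded by the pronoun; coreference would bind this R-expression — blocked (Principle C).
— Priya: object of the matrix clause; c-commands the pronoun but lies outside its binding domain — allowed.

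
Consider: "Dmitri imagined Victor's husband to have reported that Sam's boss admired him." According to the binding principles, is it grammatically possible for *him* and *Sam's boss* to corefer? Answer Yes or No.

*him* is a pronoun; Principle B requires it to be free in its binding domain — the clause headed by 'admired'.
— Sam's boss: subject of the clause headed by 'admired'; c-commands the pronoun within its binding domain — blocked (Principle B).

No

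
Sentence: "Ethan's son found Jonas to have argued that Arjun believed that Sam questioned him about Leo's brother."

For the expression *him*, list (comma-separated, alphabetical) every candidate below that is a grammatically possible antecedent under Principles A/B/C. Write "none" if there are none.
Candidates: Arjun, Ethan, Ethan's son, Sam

*him* is a pronoun; Principle B requires it to be free in its binding domain — the clause headed by 'questioned'.
— Arjun: subject of the clause headed by 'believed'; c-commands the pronoun but lies outside its binding domain — allowed.
— Ethan: possessor inside the subject DP of the matrix clause; does not c-command the pronoun — Principle B does not apply; allowed.
— Ethan's son: subject of the matrix clause; c-commands the pronoun but lies outside its binding domain — allowed.
— Sam: subject of the clause headed by 'questioned'; c-commands the pronoun within its binding domain — blocked (Principle B).

Arjun, Ethan, Ethan's son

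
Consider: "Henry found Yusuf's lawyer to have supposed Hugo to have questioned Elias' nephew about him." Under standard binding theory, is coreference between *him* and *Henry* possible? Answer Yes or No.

*Henry* is an R-expression; Principle C requires it to be free (not bound by any c-commanding expression).
— him: second object of the clause headed by 'questioned'; the pronoun does not c-command the R-expression — coreference allowed.

Yes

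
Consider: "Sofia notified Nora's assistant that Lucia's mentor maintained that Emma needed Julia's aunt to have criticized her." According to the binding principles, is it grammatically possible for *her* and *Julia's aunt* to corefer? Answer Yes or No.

No

*her* is a pronoun; Principle B requires it to be free in its binding domain — the clause headed by 'criticized'.
— Julia's aunt: subject of the clause headed by 'criticized'; c-commands the pronoun within its binding domain — blocked (Principle B).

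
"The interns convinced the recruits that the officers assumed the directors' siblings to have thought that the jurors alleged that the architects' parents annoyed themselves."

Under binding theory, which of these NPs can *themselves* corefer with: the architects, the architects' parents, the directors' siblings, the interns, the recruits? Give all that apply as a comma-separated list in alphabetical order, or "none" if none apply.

*themselves* is a reflexive; Principle A requires it to be bound within its binding domain — the clause headed by 'annoyed'.
— the architects: possessor inside the subject DP of the clause headed by 'annoyed'; does not c-command the reflexive — cannot bind it (Principle A).
— the architects' parents: subject of the clause headed by 'annoyed'; c-commands the reflexive within its binding domain — allowed (Principle A).
— the directors' siblings: subject of the clause headed by 'thought'; c-commands the reflexive but lies outside its binding domain — cannot bind it (Principle A).
— the interns: subject of the matrix clause; c-commands the reflexive but lies outside its binding domain — cannot bind it (Principle A).
— the recruits: object of the matrix clause; c-commands the reflexive but lies outside its binding domain — cannot bind it (Principle A).

the architects' parents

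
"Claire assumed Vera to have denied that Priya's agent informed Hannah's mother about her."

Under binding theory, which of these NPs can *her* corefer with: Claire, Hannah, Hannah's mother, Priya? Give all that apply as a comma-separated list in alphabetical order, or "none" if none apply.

*her* is a pronoun; Principle B requires it to be free in its binding domain — the clause headed by 'informed'.
— Claire: subject of the matrix clause; c-commands the pronoun but lies outside its binding domain — allowed.
— Hannah: possessor inside the object DP of the clause headed by 'informed'; does not c-command the pronoun — Principle B does not apply; allowed.
— Hannah's mother: object of the clause headed by 'informed'; c-commands the pronoun within its binding domain — blocked (Principle B).
— Priya: possessor inside the subject DP of the clause headed by 'informed'; does not c-command the pronoun — Principle B does not apply; allowed.

Claire, Hannah, Priya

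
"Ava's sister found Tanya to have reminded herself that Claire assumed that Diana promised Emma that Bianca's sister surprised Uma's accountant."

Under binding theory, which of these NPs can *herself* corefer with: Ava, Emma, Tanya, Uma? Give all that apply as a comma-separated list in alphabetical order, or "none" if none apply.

Tanya

*herself* is a reflexive; Principle A requires it to be bound within its binding domain — the clause headed by 'reminded'.
— Ava: possessor inside the subject DP of the matrix clause; does not c-command the reflexive — cannot bind it (Principle A).
— Emma: object of the clause headed by 'promised'; does not c-command the reflexive — cannot bind it (Principle A).
— Tanya: subject of the clause headed by 'reminded'; c-commands the reflexive within its binding domain — allowed (Principle A).
— Uma: possessor inside the object DP of the clause headed by 'surprised'; does not c-command the reflexive — cannot bind it (Principle A).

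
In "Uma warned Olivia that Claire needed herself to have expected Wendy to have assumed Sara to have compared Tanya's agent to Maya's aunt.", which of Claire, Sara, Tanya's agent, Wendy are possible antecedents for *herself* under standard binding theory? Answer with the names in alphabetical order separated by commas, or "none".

Claire

*herself* is a reflexive; Principle A requires it to be bound within its binding domain — the clause headed by 'needed'.
— Claire: subject of the clause headed by 'needed'; c-commands the reflexive within its binding domain — allowed (Principle A).
— Sara: subject of the clause headed by 'compared'; does not c-command the reflexive — cannot bind it (Principle A).
— Tanya's agent: object of the clause headed by 'compared'; does not c-command the reflexive — cannot bind it (Principle A).
— Wendy: subject of the clause headed by 'assumed'; does not c-command the reflexive — cannot bind it (Principle A).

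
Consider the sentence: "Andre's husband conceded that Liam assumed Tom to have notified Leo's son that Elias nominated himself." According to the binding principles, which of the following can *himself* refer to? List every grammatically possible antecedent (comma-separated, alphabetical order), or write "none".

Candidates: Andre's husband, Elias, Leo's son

Elias

*himself* is a reflexive; Principle A requires it to be bound within its binding domain — the clause headed by 'nominated'.
— Andre's husband: subject of the matrix clause; c-commands the reflexive but lies outside its binding domain — cannot bind it (Principle A).
— Elias: subject of the clause headed by 'nominated'; c-commands the reflexive within its binding domain — allowed (Principle A).
— Leo's son: object of the clause headed by 'notified'; c-commands the reflexive but lies outside its binding domain — cannot bind it (Principle A).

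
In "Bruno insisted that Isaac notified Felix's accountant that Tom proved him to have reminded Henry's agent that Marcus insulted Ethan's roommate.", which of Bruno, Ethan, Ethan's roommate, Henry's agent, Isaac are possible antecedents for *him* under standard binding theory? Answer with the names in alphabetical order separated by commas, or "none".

*him* is a pronoun; Principle B requires it to be free in its binding domain — the clause headed by 'proved'.
— Bruno: subject of the matrix clause; c-commands the pronoun but lies outside its binding domain — allowed.
— Ethan: possessor inside the object DP of the clause headed by 'insulted'; is c-commanded by the pronoun; coreference would bind this R-expression — blocked (Principle C).
— Ethan's roommate: object of the clause headed by 'insulted'; is c-commanded by the pronoun; coreference would bind this R-expression — blocked (Principle C).
— Henry's agent: object of the clause headed by 'reminded'; is c-commanded by the pronoun; coreference would bind this R-expression — blocked (Principle C).
— Isaac: subject of the clause headed by 'notified'; c-commands the pronoun but lies outside its binding domain — allowed.

Bruno, Isaac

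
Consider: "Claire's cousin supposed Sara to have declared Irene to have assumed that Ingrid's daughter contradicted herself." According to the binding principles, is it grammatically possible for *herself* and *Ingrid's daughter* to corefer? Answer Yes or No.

Yes

*herself* is a reflexive; Principle A requires it to be bound within its binding domain — the clause headed by 'contradicted'.
— Ingrid's daughter: subject of the clause headed by 'contradicted'; c-commands the reflexive within its binding domain — allowed (Principle A).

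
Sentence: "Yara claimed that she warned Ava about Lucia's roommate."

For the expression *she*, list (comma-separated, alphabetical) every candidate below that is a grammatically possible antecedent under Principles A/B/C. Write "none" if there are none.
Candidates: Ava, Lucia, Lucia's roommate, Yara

*she* is a pronoun; Principle B requires it to be free in its binding domain — the clause headed by 'warned'.
— Ava: object of the clause headed by 'warned'; is c-commanded by the pronoun; coreference would bind this R-expression — blocked (Principle C).
— Lucia: possessor inside the second object DP of the clause headed by 'warned'; is c-commanded by the pronoun; coreference would bind this R-expression — blocked (Principle C).
— Lucia's roommate: second object of the clause headed by 'warned'; is c-commanded by the pronoun; coreference would bind this R-expression — blocked (Principle C).
— Yara: subject of the matrix clause; c-commands the pronoun but lies outside its binding domain — allowed.

Yara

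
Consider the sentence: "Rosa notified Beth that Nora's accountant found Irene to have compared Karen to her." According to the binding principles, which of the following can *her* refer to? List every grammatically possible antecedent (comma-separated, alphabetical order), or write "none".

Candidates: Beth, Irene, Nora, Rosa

*her* is a pronoun; Principle B requires it to be free in its binding domain — the clause headed by 'compared'.
— Beth: object of the matrix clause; c-commands the pronoun but lies outside its binding domain — allowed.
— Irene: subject of the clause headed by 'compared'; c-commands the pronoun within its binding domain — blocked (Principle B).
— Nora: possessor inside the subject DP of the clause headed by 'found'; does not c-command the pronoun — Principle B does not apply; allowed.
— Rosa: subject of the matrix clause; c-commands the pronoun but lies outside its binding domain — allowed.

Beth, Nora, Rosa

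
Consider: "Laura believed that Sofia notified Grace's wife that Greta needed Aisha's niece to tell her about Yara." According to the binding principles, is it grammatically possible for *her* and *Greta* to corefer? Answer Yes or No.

Yes

*her* is a pronoun; Principle B requires it to be free in its binding domain — the clause headed by 'tell'.
— Greta: subject of the clause headed by 'needed'; c-commands the pronoun but lies outside its binding domain — allowed.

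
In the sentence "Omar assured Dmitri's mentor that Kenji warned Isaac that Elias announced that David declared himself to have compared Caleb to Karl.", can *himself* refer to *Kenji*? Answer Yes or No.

No

*himself* is a reflexive; Principle A requires it to be bound within its binding domain — the clause headed by 'declared'.
— Kenji: subject of the clause headed by 'warned'; c-commands the reflexive but lies outside its binding domain — cannot bind it (Principle A).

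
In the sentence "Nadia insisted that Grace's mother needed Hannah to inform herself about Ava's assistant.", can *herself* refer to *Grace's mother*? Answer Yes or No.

*herself* is a reflexive; Principle A requires it to be bound within its binding domain — the clause headed by 'inform'.
— Grace's mother: subject of the clause headed by 'needed'; c-commands the reflexive but lies outside its binding domain — cannot bind it (Principle A).

No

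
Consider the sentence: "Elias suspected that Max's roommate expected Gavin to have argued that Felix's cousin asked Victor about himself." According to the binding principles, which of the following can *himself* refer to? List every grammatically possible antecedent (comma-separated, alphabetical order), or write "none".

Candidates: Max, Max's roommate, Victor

*himself* is a reflexive; Principle A requires it to be bound within its binding domain — the clause headed by 'asked'.
— Max: possessor inside the subject DP of the clause headed by 'expected'; does not c-command the reflexive — cannot bind it (Principle A).
— Max's roommate: subject of the clause headed by 'expected'; c-commands the reflexive but lies outside its binding domain — cannot bind it (Principle A).
— Victor: object of the clause headed by 'asked'; c-commands the reflexive within its binding domain — allowed (Principle A).

Victor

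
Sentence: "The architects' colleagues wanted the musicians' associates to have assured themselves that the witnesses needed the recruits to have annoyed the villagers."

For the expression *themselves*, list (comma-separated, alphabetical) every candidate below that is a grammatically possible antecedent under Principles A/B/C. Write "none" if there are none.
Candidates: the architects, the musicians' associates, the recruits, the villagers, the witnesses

the musicians' associates

*themselves* is a reflexive; Principle A requires it to be bound within its binding domain — the clause headed by 'assured'.
— the architects: possessor inside the subject DP of the matrix clause; does not c-command the reflexive — cannot bind it (Principle A).
— the musicians' associates: subject of the clause headed by 'assured'; c-commands the reflexive within its binding domain — allowed (Principle A).
— the recruits: subject of the clause headed by 'annoyed'; does not c-command the reflexive — cannot bind it (Principle A).
— the villagers: object of the clause headed by 'annoyed'; does not c-command the reflexive — cannot bind it (Principle A).
— the witnesses: subject of the clause headed by 'needed'; does not c-command the reflexive — cannot bind it (Principle A).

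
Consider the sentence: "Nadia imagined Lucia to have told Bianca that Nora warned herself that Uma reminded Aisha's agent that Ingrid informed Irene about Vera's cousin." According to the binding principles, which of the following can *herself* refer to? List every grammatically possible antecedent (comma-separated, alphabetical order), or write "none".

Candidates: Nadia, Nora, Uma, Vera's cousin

Nora

*herself* is a reflexive; Principle A requires it to be bound within its binding domain — the clause headed by 'warned'.
— Nadia: subject of the matrix clause; c-commands the reflexive but lies outside its binding domain — cannot bind it (Principle A).
— Nora: subject of the clause headed by 'warned'; c-commands the reflexive within its binding domain — allowed (Principle A).
— Uma: subject of the clause headed by 'reminded'; does not c-command the reflexive — cannot bind it (Principle A).
— Vera's cousin: second object of the clause headed by 'informed'; does not c-command the reflexive — cannot bind it (Principle A).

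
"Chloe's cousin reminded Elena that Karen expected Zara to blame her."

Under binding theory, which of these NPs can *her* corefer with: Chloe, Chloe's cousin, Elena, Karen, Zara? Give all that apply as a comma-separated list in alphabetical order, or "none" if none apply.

*her* is a pronoun; Principle B requires it to be free in its binding domain — the clause headed by 'blame'.
— Chloe: possessor inside the subject DP of the matrix clause; does not c-command the pronoun — Principle B does not apply; allowed.
— Chloe's cousin: subject of the matrix clause; c-commands the pronoun but lies outside its binding domain — allowed.
— Elena: object of the matrix clause; c-commands the pronoun but lies outside its binding domain — allowed.
— Karen: subject of the clause headed by 'expected'; c-commands the pronoun but lies outside its binding domain — allowed.
— Zara: subject of the clause headed by 'blame'; c-commands the pronoun within its binding domain — blocked (Principle B).

Chloe, Chloe's cousin, Elena, Karen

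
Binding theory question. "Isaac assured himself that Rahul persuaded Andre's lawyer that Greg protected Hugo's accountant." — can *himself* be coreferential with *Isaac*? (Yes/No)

Yes

*himself* is a reflexive; Principle A requires it to be bound within its binding domain — the matrix clause.
— Isaac: subject of the matrix clause; c-commands the reflexive within its binding domain — allowed (Principle A).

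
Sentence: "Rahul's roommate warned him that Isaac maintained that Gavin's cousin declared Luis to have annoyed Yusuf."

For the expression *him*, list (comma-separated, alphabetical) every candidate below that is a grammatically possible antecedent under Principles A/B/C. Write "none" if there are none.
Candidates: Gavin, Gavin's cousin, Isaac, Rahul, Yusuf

*him* is a pronoun; Principle B requires it to be free in its binding domain — the matrix clause.
— Gavin: possessor inside the subject DP of the clause headed by 'declared'; is c-commanded by the pronoun; coreference would bind this R-expression — blocked (Principle C).
— Gavin's cousin: subject of the clause headed by 'declared'; is c-commanded by the pronoun; coreference would bind this R-expression — blocked (Principle C).
— Isaac: subject of the clause headed by 'maintained'; is c-commanded by the pronoun; coreference would bind this R-expression — blocked (Principle C).
— Rahul: possessor inside the subject DP of the matrix clause; does not c-command the pronoun — Principle B does not apply; allowed.
— Yusuf: object of the clause headed by 'annoyed'; is c-commanded by the pronoun; coreference would bind this R-expression — blocked (Principle C).

Rahul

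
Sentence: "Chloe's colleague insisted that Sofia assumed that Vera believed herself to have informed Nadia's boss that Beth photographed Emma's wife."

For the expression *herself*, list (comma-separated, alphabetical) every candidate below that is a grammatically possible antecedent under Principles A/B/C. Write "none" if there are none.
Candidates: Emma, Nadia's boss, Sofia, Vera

Vera

*herself* is a reflexive; Principle A requires it to be bound within its binding domain — the clause headed by 'believed'.
— Emma: possessor inside the object DP of the clause headed by 'photographed'; does not c-command the reflexive — cannot bind it (Principle A).
— Nadia's boss: object of the clause headed by 'informed'; does not c-command the reflexive — cannot bind it (Principle A).
— Sofia: subject of the clause headed by 'assumed'; c-commands the reflexive but lies outside its binding domain — cannot bind it (Principle A).
— Vera: subject of the clause headed by 'believed'; c-commands the reflexive within its binding domain — allowed (Principle A).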